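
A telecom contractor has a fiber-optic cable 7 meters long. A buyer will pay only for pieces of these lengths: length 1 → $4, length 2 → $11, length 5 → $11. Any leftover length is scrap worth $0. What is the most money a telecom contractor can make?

37

Build best[k] bottom-up: best[k] = max over allowed piece i of (p[i] + best[k−i]).
best[1] = 4
best[2] = max(4+4, 11+0) = 11
best[3] = max(4+11, 11+4) = 15
best[4] = max(4+15, 11+11) = 22
best[5] = max(4+22, 11+15, 11+0) = 26
best[6] = max(4+26, 11+22, 11+4) = 33
best[7] = max(4+33, 11+26, 11+11) = 37
One optimal cutting: 2 + 2 + 2 + 1 → $37.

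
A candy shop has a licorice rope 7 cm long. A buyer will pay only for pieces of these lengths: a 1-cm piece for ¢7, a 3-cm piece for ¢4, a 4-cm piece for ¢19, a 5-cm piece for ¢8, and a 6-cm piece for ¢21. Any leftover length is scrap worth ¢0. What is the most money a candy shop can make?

49

Consider every possible first cut. f[k] is the best of p[i]+f[k−i] over all sellable i≤k.
f[1] = 7
f[2] = 14  (first piece 1, then f[1]=7)
f[3] = 21  (first piece 1, then f[2]=14)
f[4] = 28  (first piece 1, then f[3]=21)
f[5] = 35  (first piece 1, then f[4]=28)
f[6] = 42  (first piece 1, then f[5]=35)
f[7] = 49  (first piece 1, then f[6]=42)
One optimal cutting: 1 + 1 + 1 + 1 + 1 + 1 + 1 → ¢49.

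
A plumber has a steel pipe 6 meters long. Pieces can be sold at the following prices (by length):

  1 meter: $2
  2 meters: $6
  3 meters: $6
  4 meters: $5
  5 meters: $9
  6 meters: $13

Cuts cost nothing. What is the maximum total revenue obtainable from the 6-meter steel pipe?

Build R[k] bottom-up: R[k] = max over allowed piece i of (p[i] + R[k−i]).
R[1] = 2
R[2] = max(2+2, 6+0) = 6
R[3] = max(2+6, 6+2, 6+0) = 8
R[4] = max(2+8, 6+6, 6+2, 5+0) = 12
R[5] = max(2+12, 6+8, 6+6, 5+2, 9+0) = 14
R[6] = max(2+14, 6+12, 6+8, 5+6, 9+2, 13+0) = 18
One optimal cutting: 2 + 2 + 2 → $6 + $6 + $6 = $18.

18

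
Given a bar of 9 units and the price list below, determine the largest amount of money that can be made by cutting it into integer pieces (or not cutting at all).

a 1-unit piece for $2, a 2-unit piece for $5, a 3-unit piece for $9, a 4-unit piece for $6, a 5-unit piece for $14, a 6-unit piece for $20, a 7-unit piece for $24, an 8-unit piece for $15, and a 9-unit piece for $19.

Build v[k] bottom-up: v[k] = max over allowed piece i of (p[i] + v[k−i]).
v[1] = 2
v[2] = 5
v[3] = 9
v[4] = 11  (first piece 1, then v[3]=9)
v[5] = 14  (first piece 2, then v[3]=9)
v[6] = 20
v[7] = 24
v[8] = 26  (first piece 1, then v[7]=24)
v[9] = 29  (first piece 2, then v[7]=24)
One optimal cutting: 7 + 2 → $24 + $5 = $29.

29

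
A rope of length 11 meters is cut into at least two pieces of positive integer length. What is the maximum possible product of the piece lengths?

54

Let g[k] be the best product for length k (with at least one cut). For each first piece i, the rest contributes max(k−i, g[k−i]).
g[2] = 1×max(1,0) = 1×1 = 1
g[3] = 1×max(2,1) = 1×2 = 2
g[4] = 2×max(2,1) = 2×2 = 4
g[5] = 2×max(3,2) = 2×3 = 6
g[6] = 3×max(3,2) = 3×3 = 9
g[7] = 2×max(5,6) = 2×6 = 12
g[8] = 2×max(6,9) = 2×9 = 18
g[9] = 3×max(6,9) = 3×9 = 27
g[10] = 2×max(8,18) = 2×18 = 36
g[11] = 2×max(9,27) = 2×27 = 54
One optimal split: 3 + 3 + 3 + 2; product 3×3×3×2 = 54.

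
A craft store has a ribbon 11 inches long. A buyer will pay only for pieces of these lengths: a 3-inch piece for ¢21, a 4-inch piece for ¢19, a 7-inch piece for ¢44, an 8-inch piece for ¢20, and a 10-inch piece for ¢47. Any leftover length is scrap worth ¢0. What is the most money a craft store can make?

Let best[k] be the best obtainable value from length k. For each k, try every first piece i and keep the best of price[i] + best[k−i].
best[1] = 0
best[2] = 0
best[3] = 21
best[4] = 21
best[5] = 21
best[6] = 42  (first piece 3, then best[3]=21)
best[7] = 44
best[8] = 44
best[9] = 63  (first piece 3, then best[6]=42)
best[10] = 65  (first piece 3, then best[7]=44)
best[11] = 65
One optimal cutting: pieces 7 + 3 with 1 inch of scrap → ¢65.

65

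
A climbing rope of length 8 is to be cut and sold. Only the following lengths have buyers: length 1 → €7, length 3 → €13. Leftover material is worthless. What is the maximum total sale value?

56

Build best[k] bottom-up: best[k] = max over allowed piece i of (p[i] + best[k−i]).
best[1] = 7
best[2] = 14  (first piece 1, then best[1]=7)
best[3] = max(7+14, 13+0) = 21
best[4] = max(7+21, 13+7) = 28
best[5] = max(7+28, 13+14) = 35
best[6] = max(7+35, 13+21) = 42
best[7] = max(7+42, 13+28) = 49
best[8] = max(7+49, 13+35) = 56
One optimal cutting: 1 + 1 + 1 + 1 + 1 + 1 + 1 + 1 → €56.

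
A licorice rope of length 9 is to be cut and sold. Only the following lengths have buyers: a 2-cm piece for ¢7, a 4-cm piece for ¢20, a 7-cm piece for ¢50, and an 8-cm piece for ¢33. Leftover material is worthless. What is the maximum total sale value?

Consider every possible first cut. f[k] is the best of p[i]+f[k−i] over all sellable i≤k.
f[1] = 0
f[2] = 7
f[3] = 7
f[4] = max(7+7, 20+0) = 20
f[5] = max(7+7, 20+0) = 20
f[6] = max(7+20, 20+7) = 27
f[7] = max(7+20, 20+7, 50+0) = 50
f[8] = max(7+27, 20+20, 50+0, 33+0) = 50
f[9] = max(7+50, 20+20, 50+7, 33+0) = 57
One optimal cutting: 7 + 2 → ¢57.

57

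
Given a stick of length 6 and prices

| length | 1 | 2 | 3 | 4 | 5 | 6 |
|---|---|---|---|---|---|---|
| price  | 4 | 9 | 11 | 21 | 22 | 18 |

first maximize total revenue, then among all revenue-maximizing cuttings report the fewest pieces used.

Build r[k] bottom-up: r[k] = max over allowed piece i of (p[i] + r[k−i]).
r[1] = 4
r[2] = max(4+4, 9+0) = 9
r[3] = max(4+9, 9+4, 11+0) = 13
r[4] = max(4+13, 9+9, 11+4, 21+0) = 21
r[5] = max(4+21, 9+13, 11+9, 21+4, 22+0) = 25
r[6] = max(4+25, 9+21, 11+13, 21+9, 22+4, 18+0) = 30
Maximum revenue is 30.
Now minimize piece count subject to staying optimal: for each k, pieces[k] = 1 + min over i with p[i]+r[k−i]=r[k] of pieces[k−i].
pieces[3] = 2
pieces[4] = 1
pieces[5] = 2
pieces[6] = 2

2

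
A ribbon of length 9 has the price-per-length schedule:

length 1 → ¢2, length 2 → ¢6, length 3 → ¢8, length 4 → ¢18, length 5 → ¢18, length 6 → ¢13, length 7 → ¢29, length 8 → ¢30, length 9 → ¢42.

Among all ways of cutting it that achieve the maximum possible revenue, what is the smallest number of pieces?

Let r[k] be the best obtainable value from length k. For each k, try every first piece i and keep the best of price[i] + r[k−i].
r[1] = 2
r[2] = 6
r[3] = 8  (first piece 1, then r[2]=6)
r[4] = 18
r[5] = 20  (first piece 1, then r[4]=18)
r[6] = 24  (first piece 2, then r[4]=18)
r[7] = 29
r[8] = 36  (first piece 4, then r[4]=18)
r[9] = 42
Maximum revenue is ¢42.
Now minimize piece count subject to staying optimal: for each k, pieces[k] = 1 + min over i with p[i]+r[k−i]=r[k] of pieces[k−i].
pieces[6] = 2
pieces[7] = 1
pieces[8] = 2
pieces[9] = 1

1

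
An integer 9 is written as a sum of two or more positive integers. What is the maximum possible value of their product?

Define m[k] = max over 1≤i<k of i · max(k−i, m[k−i]); the inner max lets the remainder stay uncut if that's better.
m[2] = 1·max(1,0) = 1·1 = 1
m[3] = max(1·2, 2·1) = 2
m[4] = max(1·3, 2·2, 3·1) = 4
m[5] = max(1·4, 2·3, 3·2, 4·1) = 6
m[6] = max(1·6, 2·4, 3·3, 4·2, 5·1) = 9
m[7] = max(1·9, 2·6, 3·4, 4·3, 5·2, 6·1) = 12
m[8] = max(1·12, 2·9, 3·6, …, 6·2, 7·1) = 18
m[9] = max(1·18, 2·12, 3·9, …, 7·2, 8·1) = 27
One optimal split: 3 + 3 + 3; product 3·3·3 = 27.

27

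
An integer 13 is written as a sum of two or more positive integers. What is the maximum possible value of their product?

108

Let m[k] be the best product for length k (with at least one cut). For each first piece i, the rest contributes max(k−i, m[k−i]).
m[2] = 1·max(1,0) = 1·1 = 1
m[3] = max(1·2, 2·1) = 2
m[4] = max(1·3, 2·2, 3·1) = 4
m[5] = max(1·4, 2·3, 3·2, 4·1) = 6
m[6] = max(1·6, 2·4, 3·3, 4·2, 5·1) = 9
m[7] = max(1·9, 2·6, 3·4, 4·3, 5·2, 6·1) = 12
m[8] = max(1·12, 2·9, 3·6, …, 6·2, 7·1) = 18
m[9] = max(1·18, 2·12, 3·9, …, 7·2, 8·1) = 27
m[10] = max(1·27, 2·18, 3·12, …, 8·2, 9·1) = 36
m[11] = max(1·36, 2·27, 3·18, …, 9·2, 10·1) = 54
m[12] = max(1·54, 2·36, 3·27, …, 10·2, 11·1) = 81
m[13] = max(1·81, 2·54, 3·36, …, 11·2, 12·1) = 108
One optimal split: 3 + 3 + 3 + 2 + 2; product 3·3·3·2·2 = 108.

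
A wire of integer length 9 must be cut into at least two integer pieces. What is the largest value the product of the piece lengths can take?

27

Define g[k] = max over 1≤i<k of i · max(k−i, g[k−i]); the inner max lets the remainder stay uncut if that's better.
g[2] = 1×max(1,0) = 1×1 = 1
g[3] = 1×max(2,1) = 1×2 = 2
g[4] = 2×max(2,1) = 2×2 = 4
g[5] = 2×max(3,2) = 2×3 = 6
g[6] = 3×max(3,2) = 3×3 = 9
g[7] = 2×max(5,6) = 2×6 = 12
g[8] = 2×max(6,9) = 2×9 = 18
g[9] = 3×max(6,9) = 3×9 = 27
One optimal split: 3 + 3 + 3; product 3×3×3 = 27.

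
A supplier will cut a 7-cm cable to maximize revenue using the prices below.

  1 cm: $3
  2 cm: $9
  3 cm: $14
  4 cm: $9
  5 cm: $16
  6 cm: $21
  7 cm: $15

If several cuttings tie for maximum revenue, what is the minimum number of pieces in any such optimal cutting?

3

Build r[k] bottom-up: r[k] = max over allowed piece i of (p[i] + r[k−i]).
r[1] = 3
r[2] = 9
r[3] = 14
r[4] = 18  (first piece 2, then r[2]=9)
r[5] = 23  (first piece 2, then r[3]=14)
r[6] = 28  (first piece 3, then r[3]=14)
r[7] = 32  (first piece 2, then r[5]=23)
Maximum revenue is $32.
Now minimize piece count subject to staying optimal: for each k, pieces[k] = 1 + min over i with p[i]+r[k−i]=r[k] of pieces[k−i].
pieces[4] = 2
pieces[5] = 2
pieces[6] = 2
pieces[7] = 3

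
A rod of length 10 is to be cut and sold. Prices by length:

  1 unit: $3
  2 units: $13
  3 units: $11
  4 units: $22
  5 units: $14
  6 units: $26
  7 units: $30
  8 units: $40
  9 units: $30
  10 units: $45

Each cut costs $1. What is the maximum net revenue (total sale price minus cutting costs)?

Let r[k] be the best obtainable value from length k. For each k, try every first piece i and keep the best of price[i] + r[k−i] minus the 1 cut fee when i<k.
r[1] = 3
r[2] = max(3+3-1, 13+0) = 13
r[3] = max(3+13-1, 13+3-1, 11+0) = 15
r[4] = max(3+15-1, 13+13-1, 11+3-1, 22+0) = 25
r[5] = max(3+25-1, 13+15-1, 11+13-1, 22+3-1, 14+0) = 27
r[6] = max(3+27-1, 13+25-1, 11+15-1, 22+13-1, 14+3-1, 26+0) = 37
r[7] = max(3+37-1, 13+27-1, 11+25-1, …, 26+3-1, 30+0) = 39
r[8] = max(3+39-1, 13+37-1, 11+27-1, …, 30+3-1, 40+0) = 49
r[9] = max(3+49-1, 13+39-1, 11+37-1, …, 40+3-1, 30+0) = 51
r[10] = max(3+51-1, 13+49-1, 11+39-1, …, 30+3-1, 45+0) = 61
One optimal plan: pieces 2 + 2 + 2 + 2 + 2 (4 cuts) → $65 − $4 = $61.

61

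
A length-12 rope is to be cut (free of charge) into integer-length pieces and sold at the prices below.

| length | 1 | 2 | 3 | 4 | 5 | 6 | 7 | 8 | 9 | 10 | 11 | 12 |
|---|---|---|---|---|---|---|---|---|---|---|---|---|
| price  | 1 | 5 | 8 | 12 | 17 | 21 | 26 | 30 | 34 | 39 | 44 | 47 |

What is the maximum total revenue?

47

Consider every possible first cut. R[k] is the best of p[i]+R[k−i] over all sellable i≤k.
R[1] = 1
R[2] = max(1+1, 5+0) = 5
R[3] = max(1+5, 5+1, 8+0) = 8
R[4] = max(1+8, 5+5, 8+1, 12+0) = 12
R[5] = max(1+12, 5+8, 8+5, 12+1, 17+0) = 17
R[6] = max(1+17, 5+12, 8+8, 12+5, 17+1, 21+0) = 21
R[7] = max(1+21, 5+17, 8+12, …, 21+1, 26+0) = 26
R[8] = max(1+26, 5+21, 8+17, …, 26+1, 30+0) = 30
R[9] = max(1+30, 5+26, 8+21, …, 30+1, 34+0) = 34
R[10] = max(1+34, 5+30, 8+26, …, 34+1, 39+0) = 39
R[11] = max(1+39, 5+34, 8+30, …, 39+1, 44+0) = 44
R[12] = max(1+44, 5+39, 8+34, …, 44+1, 47+0) = 47
Best is to sell the whole 12-meter piece uncut for 47.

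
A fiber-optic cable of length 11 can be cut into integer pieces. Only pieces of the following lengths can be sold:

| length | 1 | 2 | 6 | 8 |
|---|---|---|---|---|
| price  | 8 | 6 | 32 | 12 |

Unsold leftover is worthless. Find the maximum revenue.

Let best[k] be the best obtainable value from length k. For each k, try every first piece i and keep the best of price[i] + best[k−i].
best[1] = 8
best[2] = max(8+8, 6+0) = 16
best[3] = max(8+16, 6+8) = 24
best[4] = max(8+24, 6+16) = 32
best[5] = max(8+32, 6+24) = 40
best[6] = max(8+40, 6+32, 32+0) = 48
best[7] = max(8+48, 6+40, 32+8) = 56
best[8] = max(8+56, 6+48, 32+16, 12+0) = 64
best[9] = max(8+64, 6+56, 32+24, 12+8) = 72
best[10] = max(8+72, 6+64, 32+32, 12+16) = 80
best[11] = max(8+80, 6+72, 32+40, 12+24) = 88
One optimal cutting: 1 + 1 + 1 + 1 + 1 + 1 + 1 + 1 + 1 + 1 + 1 → $88.

88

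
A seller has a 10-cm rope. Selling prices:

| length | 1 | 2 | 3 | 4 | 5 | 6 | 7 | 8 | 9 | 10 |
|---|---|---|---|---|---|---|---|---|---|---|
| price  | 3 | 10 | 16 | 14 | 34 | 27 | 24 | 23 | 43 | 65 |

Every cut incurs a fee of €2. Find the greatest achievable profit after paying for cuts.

Build v[k] bottom-up: v[k] = max over allowed piece i of (p[i] + v[k−i]) − 2 per cut.
v[1] = 3
v[2] = max(3+3-2, 10+0) = 10
v[3] = max(3+10-2, 10+3-2, 16+0) = 16
v[4] = max(3+16-2, 10+10-2, 16+3-2, 14+0) = 18
v[5] = max(3+18-2, 10+16-2, 16+10-2, 14+3-2, 34+0) = 34
v[6] = max(3+34-2, 10+18-2, 16+16-2, 14+10-2, 34+3-2, 27+0) = 35
v[7] = max(3+35-2, 10+34-2, 16+18-2, …, 27+3-2, 24+0) = 42
v[8] = max(3+42-2, 10+35-2, 16+34-2, …, 24+3-2, 23+0) = 48
v[9] = max(3+48-2, 10+42-2, 16+35-2, …, 23+3-2, 43+0) = 50
v[10] = max(3+50-2, 10+48-2, 16+42-2, …, 43+3-2, 65+0) = 66
One optimal plan: pieces 5 + 5 (1 cut) → €68 − €2 = €66.

66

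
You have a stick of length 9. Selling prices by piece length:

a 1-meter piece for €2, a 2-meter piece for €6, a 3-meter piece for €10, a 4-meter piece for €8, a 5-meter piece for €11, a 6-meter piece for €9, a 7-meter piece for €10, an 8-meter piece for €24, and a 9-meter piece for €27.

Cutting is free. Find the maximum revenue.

30

Consider every possible first cut. R[k] is the best of p[i]+R[k−i] over all sellable i≤k.
R[1] = 2
R[2] = 6
R[3] = 10
R[4] = 12  (first piece 1, then R[3]=10)
R[5] = 16  (first piece 2, then R[3]=10)
R[6] = 20  (first piece 3, then R[3]=10)
R[7] = 22  (first piece 1, then R[6]=20)
R[8] = 26  (first piece 2, then R[6]=20)
R[9] = 30  (first piece 3, then R[6]=20)
One optimal cutting: 3 + 3 + 3 → €10 + €10 + €10 = €30.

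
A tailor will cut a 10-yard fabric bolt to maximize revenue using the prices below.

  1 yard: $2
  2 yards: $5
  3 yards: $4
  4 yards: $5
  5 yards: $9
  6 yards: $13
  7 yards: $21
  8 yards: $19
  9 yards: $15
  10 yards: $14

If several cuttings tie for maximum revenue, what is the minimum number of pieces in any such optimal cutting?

3

Let r[k] be the best obtainable value from length k. For each k, try every first piece i and keep the best of price[i] + r[k−i].
r[1] = 2
r[2] = max(2+2, 5+0) = 5
r[3] = max(2+5, 5+2, 4+0) = 7
r[4] = max(2+7, 5+5, 4+2, 5+0) = 10
r[5] = max(2+10, 5+7, 4+5, 5+2, 9+0) = 12
r[6] = max(2+12, 5+10, 4+7, 5+5, 9+2, 13+0) = 15
r[7] = max(2+15, 5+12, 4+10, …, 13+2, 21+0) = 21
r[8] = max(2+21, 5+15, 4+12, …, 21+2, 19+0) = 23
r[9] = max(2+23, 5+21, 4+15, …, 19+2, 15+0) = 26
r[10] = max(2+26, 5+23, 4+21, …, 15+2, 14+0) = 28
Maximum revenue is $28.
Now minimize piece count subject to staying optimal: for each k, pieces[k] = 1 + min over i with p[i]+r[k−i]=r[k] of pieces[k−i].
pieces[7] = 1
pieces[8] = 2
pieces[9] = 2
pieces[10] = 3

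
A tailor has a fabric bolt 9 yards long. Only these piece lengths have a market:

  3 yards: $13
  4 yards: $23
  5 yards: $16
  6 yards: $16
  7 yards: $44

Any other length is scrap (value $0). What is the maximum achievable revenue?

46

Consider every possible first cut. f[k] is the best of p[i]+f[k−i] over all sellable i≤k.
f[1] = 0
f[2] = 0
f[3] = 13
f[4] = 23
f[5] = 23
f[6] = 26  (first piece 3, then f[3]=13)
f[7] = 44
f[8] = 46  (first piece 4, then f[4]=23)
f[9] = 46
One optimal cutting: pieces 4 + 4 with 1 yard of scrap → $46.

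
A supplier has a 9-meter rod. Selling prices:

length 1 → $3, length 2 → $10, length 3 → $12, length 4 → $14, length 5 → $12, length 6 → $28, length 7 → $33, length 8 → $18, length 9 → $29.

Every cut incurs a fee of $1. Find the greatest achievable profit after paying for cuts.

42

Build r[k] bottom-up: r[k] = max over allowed piece i of (p[i] + r[k−i]) − 1 per cut.
r[1] = 3
r[2] = 10
r[3] = 12  (first piece 1, then r[2]=10)
r[4] = 19  (first piece 2, then r[2]=10)
r[5] = 21  (first piece 1, then r[4]=19)
r[6] = 28  (first piece 2, then r[4]=19)
r[7] = 33
r[8] = 37  (first piece 2, then r[6]=28)
r[9] = 42  (first piece 2, then r[7]=33)
One optimal plan: pieces 7 + 2 (1 cut) → $43 − $1 = $42.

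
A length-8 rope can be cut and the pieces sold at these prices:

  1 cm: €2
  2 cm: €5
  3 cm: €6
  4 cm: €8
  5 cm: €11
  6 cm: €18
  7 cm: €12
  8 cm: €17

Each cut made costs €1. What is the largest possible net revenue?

Consider every possible first cut. r[k] is the best of p[i]+r[k−i] over all sellable i≤k, charging 1 whenever i<k.
r[1] = 2
r[2] = max(2+2-1, 5+0) = 5
r[3] = max(2+5-1, 5+2-1, 6+0) = 6
r[4] = max(2+6-1, 5+5-1, 6+2-1, 8+0) = 9
r[5] = max(2+9-1, 5+6-1, 6+5-1, 8+2-1, 11+0) = 11
r[6] = max(2+11-1, 5+9-1, 6+6-1, 8+5-1, 11+2-1, 18+0) = 18
r[7] = max(2+18-1, 5+11-1, 6+9-1, …, 18+2-1, 12+0) = 19
r[8] = max(2+19-1, 5+18-1, 6+11-1, …, 12+2-1, 17+0) = 22
One optimal plan: pieces 6 + 2 (1 cut) → €23 − €1 = €22.

22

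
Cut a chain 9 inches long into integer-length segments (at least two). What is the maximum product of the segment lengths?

27

Let P[k] be the best product for length k (with at least one cut). For each first piece i, the rest contributes max(k−i, P[k−i]).
P[2] = 1×max(1,0) = 1×1 = 1
P[3] = max(1×2, 2×1) = 2
P[4] = max(1×3, 2×2, 3×1) = 4
P[5] = max(1×4, 2×3, 3×2, 4×1) = 6
P[6] = max(1×6, 2×4, 3×3, 4×2, 5×1) = 9
P[7] = max(1×9, 2×6, 3×4, 4×3, 5×2, 6×1) = 12
P[8] = max(1×12, 2×9, 3×6, …, 6×2, 7×1) = 18
P[9] = max(1×18, 2×12, 3×9, …, 7×2, 8×1) = 27
One optimal split: 3 + 3 + 3; product 3×3×3 = 27.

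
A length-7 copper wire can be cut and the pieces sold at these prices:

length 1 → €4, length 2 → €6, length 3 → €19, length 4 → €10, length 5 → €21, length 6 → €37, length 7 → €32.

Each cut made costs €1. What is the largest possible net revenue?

40

Build r[k] bottom-up: r[k] = max over allowed piece i of (p[i] + r[k−i]) − 1 per cut.
r[1] = 4
r[2] = 7  (first piece 1, then r[1]=4)
r[3] = 19
r[4] = 22  (first piece 1, then r[3]=19)
r[5] = 25  (first piece 1, then r[4]=22)
r[6] = 37  (first piece 3, then r[3]=19)
r[7] = 40  (first piece 1, then r[6]=37)
One optimal plan: pieces 3 + 3 + 1 (2 cuts) → €42 − €2 = €40.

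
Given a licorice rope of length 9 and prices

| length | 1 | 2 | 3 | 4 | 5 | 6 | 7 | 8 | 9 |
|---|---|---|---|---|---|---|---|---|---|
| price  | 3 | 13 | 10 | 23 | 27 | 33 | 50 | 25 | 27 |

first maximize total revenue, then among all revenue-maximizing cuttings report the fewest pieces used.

Let r[k] be the best obtainable value from length k. For each k, try every first piece i and keep the best of price[i] + r[k−i].
r[1] = 3
r[2] = 13
r[3] = 16  (first piece 1, then r[2]=13)
r[4] = 26  (first piece 2, then r[2]=13)
r[5] = 29  (first piece 1, then r[4]=26)
r[6] = 39  (first piece 2, then r[4]=26)
r[7] = 50
r[8] = 53  (first piece 1, then r[7]=50)
r[9] = 63  (first piece 2, then r[7]=50)
Maximum revenue is ¢63.
Now minimize piece count subject to staying optimal: for each k, pieces[k] = 1 + min over i with p[i]+r[k−i]=r[k] of pieces[k−i].
pieces[6] = 3
pieces[7] = 1
pieces[8] = 2
pieces[9] = 2

2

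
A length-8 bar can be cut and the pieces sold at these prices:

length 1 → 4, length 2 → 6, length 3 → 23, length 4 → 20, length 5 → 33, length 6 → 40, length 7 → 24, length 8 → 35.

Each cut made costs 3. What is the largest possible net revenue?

53

Let net[k] be the best obtainable value from length k. For each k, try every first piece i and keep the best of price[i] + net[k−i] minus the 3 cut fee when i<k.
net[1] = 4
net[2] = 6
net[3] = 23
net[4] = 24  (first piece 1, then net[3]=23)
net[5] = 33
net[6] = 43  (first piece 3, then net[3]=23)
net[7] = 44  (first piece 1, then net[6]=43)
net[8] = 53  (first piece 3, then net[5]=33)
One optimal plan: pieces 5 + 3 (1 cut) → 56 − 3 = 53.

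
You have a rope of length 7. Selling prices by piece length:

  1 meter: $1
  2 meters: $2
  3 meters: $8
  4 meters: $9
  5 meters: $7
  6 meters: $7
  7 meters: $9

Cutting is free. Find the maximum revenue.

Let R[k] be the best obtainable value from length k. For each k, try every first piece i and keep the best of price[i] + R[k−i].
R[1] = 1
R[2] = max(1+1, 2+0) = 2
R[3] = max(1+2, 2+1, 8+0) = 8
R[4] = max(1+8, 2+2, 8+1, 9+0) = 9
R[5] = max(1+9, 2+8, 8+2, 9+1, 7+0) = 10
R[6] = max(1+10, 2+9, 8+8, 9+2, 7+1, 7+0) = 16
R[7] = max(1+16, 2+10, 8+9, …, 7+1, 9+0) = 17
One optimal cutting: 3 + 3 + 1 → $8 + $8 + $1 = $17.

17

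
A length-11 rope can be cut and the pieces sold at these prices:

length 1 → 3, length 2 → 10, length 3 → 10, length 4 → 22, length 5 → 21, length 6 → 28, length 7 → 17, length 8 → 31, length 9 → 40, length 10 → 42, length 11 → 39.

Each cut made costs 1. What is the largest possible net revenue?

54

Consider every possible first cut. net[k] is the best of p[i]+net[k−i] over all sellable i≤k, charging 1 whenever i<k.
net[1] = 3
net[2] = max(3+3-1, 10+0) = 10
net[3] = max(3+10-1, 10+3-1, 10+0) = 12
net[4] = max(3+12-1, 10+10-1, 10+3-1, 22+0) = 22
net[5] = max(3+22-1, 10+12-1, 10+10-1, 22+3-1, 21+0) = 24
net[6] = max(3+24-1, 10+22-1, 10+12-1, 22+10-1, 21+3-1, 28+0) = 31
net[7] = max(3+31-1, 10+24-1, 10+22-1, …, 28+3-1, 17+0) = 33
net[8] = max(3+33-1, 10+31-1, 10+24-1, …, 17+3-1, 31+0) = 43
net[9] = max(3+43-1, 10+33-1, 10+31-1, …, 31+3-1, 40+0) = 45
net[10] = max(3+45-1, 10+43-1, 10+33-1, …, 40+3-1, 42+0) = 52
net[11] = max(3+52-1, 10+45-1, 10+43-1, …, 42+3-1, 39+0) = 54
One optimal plan: pieces 4 + 4 + 2 + 1 (3 cuts) → 57 − 3 = 54.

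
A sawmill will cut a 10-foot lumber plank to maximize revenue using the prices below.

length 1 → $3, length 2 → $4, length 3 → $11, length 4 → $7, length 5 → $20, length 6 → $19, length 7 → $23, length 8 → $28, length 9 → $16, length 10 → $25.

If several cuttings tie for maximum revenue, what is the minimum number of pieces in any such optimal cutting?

2

Build r[k] bottom-up: r[k] = max over allowed piece i of (p[i] + r[k−i]).
r[1] = 3
r[2] = max(3+3, 4+0) = 6
r[3] = max(3+6, 4+3, 11+0) = 11
r[4] = max(3+11, 4+6, 11+3, 7+0) = 14
r[5] = max(3+14, 4+11, 11+6, 7+3, 20+0) = 20
r[6] = max(3+20, 4+14, 11+11, 7+6, 20+3, 19+0) = 23
r[7] = max(3+23, 4+20, 11+14, …, 19+3, 23+0) = 26
r[8] = max(3+26, 4+23, 11+20, …, 23+3, 28+0) = 31
r[9] = max(3+31, 4+26, 11+23, …, 28+3, 16+0) = 34
r[10] = max(3+34, 4+31, 11+26, …, 16+3, 25+0) = 40
Maximum revenue is $40.
Now minimize piece count subject to staying optimal: for each k, pieces[k] = 1 + min over i with p[i]+r[k−i]=r[k] of pieces[k−i].
pieces[7] = 3
pieces[8] = 2
pieces[9] = 3
pieces[10] = 2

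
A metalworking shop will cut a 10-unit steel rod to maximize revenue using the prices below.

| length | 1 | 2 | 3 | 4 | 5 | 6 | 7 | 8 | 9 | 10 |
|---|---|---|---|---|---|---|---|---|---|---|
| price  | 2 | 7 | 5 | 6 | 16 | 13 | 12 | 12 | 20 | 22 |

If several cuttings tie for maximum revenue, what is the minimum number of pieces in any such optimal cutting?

Build r[k] bottom-up: r[k] = max over allowed piece i of (p[i] + r[k−i]).
r[1] = 2
r[2] = 7
r[3] = 9  (first piece 1, then r[2]=7)
r[4] = 14  (first piece 2, then r[2]=7)
r[5] = 16  (first piece 1, then r[4]=14)
r[6] = 21  (first piece 2, then r[4]=14)
r[7] = 23  (first piece 1, then r[6]=21)
r[8] = 28  (first piece 2, then r[6]=21)
r[9] = 30  (first piece 1, then r[8]=28)
r[10] = 35  (first piece 2, then r[8]=28)
Maximum revenue is $35.
Now minimize piece count subject to staying optimal: for each k, pieces[k] = 1 + min over i with p[i]+r[k−i]=r[k] of pieces[k−i].
pieces[7] = 2
pieces[8] = 4
pieces[9] = 3
pieces[10] = 5

5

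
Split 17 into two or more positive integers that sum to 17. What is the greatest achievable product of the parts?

486

Fill f[k] for k=2..17: at each k try every first piece i and multiply by the better of (k−i) uncut or f[k−i].
f[2] = 1*max(1,0) = 1*1 = 1
f[3] = max(1*2, 2*1) = 2
f[4] = max(1*3, 2*2, 3*1) = 4
f[5] = max(1*4, 2*3, 3*2, 4*1) = 6
f[6] = max(1*6, 2*4, 3*3, 4*2, 5*1) = 9
f[7] = max(1*9, 2*6, 3*4, 4*3, 5*2, 6*1) = 12
f[8] = max(1*12, 2*9, 3*6, …, 6*2, 7*1) = 18
f[9] = max(1*18, 2*12, 3*9, …, 7*2, 8*1) = 27
f[10] = max(1*27, 2*18, 3*12, …, 8*2, 9*1) = 36
f[11] = max(1*36, 2*27, 3*18, …, 9*2, 10*1) = 54
f[12] = max(1*54, 2*36, 3*27, …, 10*2, 11*1) = 81
f[13] = max(1*81, 2*54, 3*36, …, 11*2, 12*1) = 108
f[14] = max(1*108, 2*81, 3*54, …, 12*2, 13*1) = 162
f[15] = max(1*162, 2*108, 3*81, …, 13*2, 14*1) = 243
f[16] = max(1*243, 2*162, 3*108, …, 14*2, 15*1) = 324
f[17] = max(1*324, 2*243, 3*162, …, 15*2, 16*1) = 486
One optimal split: 3 + 3 + 3 + 3 + 3 + 2; product 3*3*3*3*3*2 = 486.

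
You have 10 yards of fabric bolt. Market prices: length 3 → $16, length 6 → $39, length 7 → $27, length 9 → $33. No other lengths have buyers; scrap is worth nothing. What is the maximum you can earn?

55

Consider every possible first cut. best[k] is the best of p[i]+best[k−i] over all sellable i≤k.
best[1] = 0
best[2] = 0
best[3] = 16
best[4] = 16
best[5] = 16
best[6] = max(16+16, 39+0) = 39
best[7] = max(16+16, 39+0, 27+0) = 39
best[8] = max(16+16, 39+0, 27+0) = 39
best[9] = max(16+39, 39+16, 27+0, 33+0) = 55
best[10] = max(16+39, 39+16, 27+16, 33+0) = 55
One optimal cutting: pieces 6 + 3 with 1 yard of scrap → $55.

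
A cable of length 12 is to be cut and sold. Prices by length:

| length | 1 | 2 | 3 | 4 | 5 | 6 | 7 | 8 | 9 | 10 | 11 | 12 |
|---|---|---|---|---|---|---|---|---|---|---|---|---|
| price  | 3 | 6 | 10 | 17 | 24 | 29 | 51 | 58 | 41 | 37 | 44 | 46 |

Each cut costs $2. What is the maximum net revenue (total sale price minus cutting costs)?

73

Consider every possible first cut. net[k] is the best of p[i]+net[k−i] over all sellable i≤k, charging 2 whenever i<k.
net[1] = 3
net[2] = max(3+3-2, 6+0) = 6
net[3] = max(3+6-2, 6+3-2, 10+0) = 10
net[4] = max(3+10-2, 6+6-2, 10+3-2, 17+0) = 17
net[5] = max(3+17-2, 6+10-2, 10+6-2, 17+3-2, 24+0) = 24
net[6] = max(3+24-2, 6+17-2, 10+10-2, 17+6-2, 24+3-2, 29+0) = 29
net[7] = max(3+29-2, 6+24-2, 10+17-2, …, 29+3-2, 51+0) = 51
net[8] = max(3+51-2, 6+29-2, 10+24-2, …, 51+3-2, 58+0) = 58
net[9] = max(3+58-2, 6+51-2, 10+29-2, …, 58+3-2, 41+0) = 59
net[10] = max(3+59-2, 6+58-2, 10+51-2, …, 41+3-2, 37+0) = 62
net[11] = max(3+62-2, 6+59-2, 10+58-2, …, 37+3-2, 44+0) = 66
net[12] = max(3+66-2, 6+62-2, 10+59-2, …, 44+3-2, 46+0) = 73
One optimal plan: pieces 8 + 4 (1 cut) → $75 − $2 = $73.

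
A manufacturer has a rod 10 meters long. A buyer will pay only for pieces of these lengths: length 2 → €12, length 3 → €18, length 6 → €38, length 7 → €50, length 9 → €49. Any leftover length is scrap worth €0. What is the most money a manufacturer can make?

Build best[k] bottom-up: best[k] = max over allowed piece i of (p[i] + best[k−i]).
best[1] = 0
best[2] = 12
best[3] = max(12+0, 18+0) = 18
best[4] = max(12+12, 18+0) = 24
best[5] = max(12+18, 18+12) = 30
best[6] = max(12+24, 18+18, 38+0) = 38
best[7] = max(12+30, 18+24, 38+0, 50+0) = 50
best[8] = max(12+38, 18+30, 38+12, 50+0) = 50
best[9] = max(12+50, 18+38, 38+18, 50+12, 49+0) = 62
best[10] = max(12+50, 18+50, 38+24, 50+18, 49+0) = 68
One optimal cutting: 7 + 3 → €68.

68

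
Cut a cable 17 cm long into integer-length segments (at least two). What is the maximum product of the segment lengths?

486

Let m[k] be the best product for length k (with at least one cut). For each first piece i, the rest contributes max(k−i, m[k−i]).
m[2] = 1×max(1,0) = 1×1 = 1
m[3] = 1×max(2,1) = 1×2 = 2
m[4] = 2×max(2,1) = 2×2 = 4
m[5] = 2×max(3,2) = 2×3 = 6
m[6] = 3×max(3,2) = 3×3 = 9
m[7] = 2×max(5,6) = 2×6 = 12
m[8] = 2×max(6,9) = 2×9 = 18
m[9] = 3×max(6,9) = 3×9 = 27
m[10] = 2×max(8,18) = 2×18 = 36
m[11] = 2×max(9,27) = 2×27 = 54
m[12] = 3×max(9,27) = 3×27 = 81
m[13] = 2×max(11,54) = 2×54 = 108
m[14] = 2×max(12,81) = 2×81 = 162
m[15] = 3×max(12,81) = 3×81 = 243
m[16] = 2×max(14,162) = 2×162 = 324
m[17] = 2×max(15,243) = 2×243 = 486
One optimal split: 3 + 3 + 3 + 3 + 3 + 2; product 3×3×3×3×3×2 = 486.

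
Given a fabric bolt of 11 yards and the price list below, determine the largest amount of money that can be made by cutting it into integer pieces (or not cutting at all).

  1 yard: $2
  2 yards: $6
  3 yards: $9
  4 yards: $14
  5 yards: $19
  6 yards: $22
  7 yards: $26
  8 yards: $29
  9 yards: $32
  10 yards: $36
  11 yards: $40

Build R[k] bottom-up: R[k] = max over allowed piece i of (p[i] + R[k−i]).
R[1] = 2
R[2] = 6
R[3] = 9
R[4] = 14
R[5] = 19
R[6] = 22
R[7] = 26
R[8] = 29
R[9] = 33  (first piece 4, then R[5]=19)
R[10] = 38  (first piece 5, then R[5]=19)
R[11] = 41  (first piece 5, then R[6]=22)
One optimal cutting: 6 + 5 → $22 + $19 = $41.

41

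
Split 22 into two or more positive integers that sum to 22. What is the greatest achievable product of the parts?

Let P[k] be the best product for length k (with at least one cut). For each first piece i, the rest contributes max(k−i, P[k−i]).
Small cases: P[2]=1, P[3]=2, P[4]=4, P[5]=6, P[6]=9, P[7]=12, P[8]=18, P[9]=27, P[10]=36, P[11]=54, P[12]=81, P[13]=108, P[14]=162.
P[15] = 3×max(12,81) = 3×81 = 243
P[16] = 2×max(14,162) = 2×162 = 324
P[17] = 2×max(15,243) = 2×243 = 486
P[18] = 3×max(15,243) = 3×243 = 729
P[19] = 2×max(17,486) = 2×486 = 972
P[20] = 2×max(18,729) = 2×729 = 1458
P[21] = 3×max(18,729) = 3×729 = 2187
P[22] = 2×max(20,1458) = 2×1458 = 2916
One optimal split: 3 + 3 + 3 + 3 + 3 + 3 + 2 + 2; product 3×3×3×3×3×3×2×2 = 2916.

2916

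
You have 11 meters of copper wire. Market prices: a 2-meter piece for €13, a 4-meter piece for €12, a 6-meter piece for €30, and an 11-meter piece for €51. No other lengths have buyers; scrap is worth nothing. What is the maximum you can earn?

65

Build best[k] bottom-up: best[k] = max over allowed piece i of (p[i] + best[k−i]).
best[1] = 0
best[2] = 13
best[3] = 13
best[4] = max(13+13, 12+0) = 26
best[5] = max(13+13, 12+0) = 26
best[6] = max(13+26, 12+13, 30+0) = 39
best[7] = max(13+26, 12+13, 30+0) = 39
best[8] = max(13+39, 12+26, 30+13) = 52
best[9] = max(13+39, 12+26, 30+13) = 52
best[10] = max(13+52, 12+39, 30+26) = 65
best[11] = max(13+52, 12+39, 30+26, 51+0) = 65
One optimal cutting: pieces 2 + 2 + 2 + 2 + 2 with 1 meter of scrap → €65.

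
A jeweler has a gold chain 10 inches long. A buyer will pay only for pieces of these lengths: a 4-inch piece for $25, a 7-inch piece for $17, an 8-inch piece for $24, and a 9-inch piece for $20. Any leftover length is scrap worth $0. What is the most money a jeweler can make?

50

Build r[k] bottom-up: r[k] = max over allowed piece i of (p[i] + r[k−i]).
r[1] = 0
r[2] = 0
r[3] = 0
r[4] = 25
r[5] = 25
r[6] = 25
r[7] = 25
r[8] = 50  (first piece 4, then r[4]=25)
r[9] = 50
r[10] = 50
One optimal cutting: pieces 4 + 4 with 2 inches of scrap → $50.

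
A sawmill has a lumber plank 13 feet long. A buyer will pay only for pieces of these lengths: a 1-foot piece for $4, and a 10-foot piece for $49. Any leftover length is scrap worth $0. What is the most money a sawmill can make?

61

Let best[k] be the best obtainable value from length k. For each k, try every first piece i and keep the best of price[i] + best[k−i].
best[1] = 4
best[2] = 8  (first piece 1, then best[1]=4)
best[3] = 12  (first piece 1, then best[2]=8)
best[4] = 16  (first piece 1, then best[3]=12)
best[5] = 20  (first piece 1, then best[4]=16)
best[6] = 24  (first piece 1, then best[5]=20)
best[7] = 28  (first piece 1, then best[6]=24)
best[8] = 32  (first piece 1, then best[7]=28)
best[9] = 36  (first piece 1, then best[8]=32)
best[10] = max(4+36, 49+0) = 49
best[11] = max(4+49, 49+4) = 53
best[12] = max(4+53, 49+8) = 57
best[13] = max(4+57, 49+12) = 61
One optimal cutting: 10 + 1 + 1 + 1 → $61.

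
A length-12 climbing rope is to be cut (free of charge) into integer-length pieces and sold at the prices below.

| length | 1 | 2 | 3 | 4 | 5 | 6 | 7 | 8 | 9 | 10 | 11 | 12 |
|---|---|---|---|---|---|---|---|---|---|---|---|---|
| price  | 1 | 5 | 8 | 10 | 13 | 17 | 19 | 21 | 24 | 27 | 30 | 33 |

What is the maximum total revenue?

Let R[k] be the best obtainable value from length k. For each k, try every first piece i and keep the best of price[i] + R[k−i].
R[1] = 1
R[2] = max(1+1, 5+0) = 5
R[3] = max(1+5, 5+1, 8+0) = 8
R[4] = max(1+8, 5+5, 8+1, 10+0) = 10
R[5] = max(1+10, 5+8, 8+5, 10+1, 13+0) = 13
R[6] = max(1+13, 5+10, 8+8, 10+5, 13+1, 17+0) = 17
R[7] = max(1+17, 5+13, 8+10, …, 17+1, 19+0) = 19
R[8] = max(1+19, 5+17, 8+13, …, 19+1, 21+0) = 22
R[9] = max(1+22, 5+19, 8+17, …, 21+1, 24+0) = 25
R[10] = max(1+25, 5+22, 8+19, …, 24+1, 27+0) = 27
R[11] = max(1+27, 5+25, 8+22, …, 27+1, 30+0) = 30
R[12] = max(1+30, 5+27, 8+25, …, 30+1, 33+0) = 34
One optimal cutting: 6 + 6 → €17 + €17 = €34.

34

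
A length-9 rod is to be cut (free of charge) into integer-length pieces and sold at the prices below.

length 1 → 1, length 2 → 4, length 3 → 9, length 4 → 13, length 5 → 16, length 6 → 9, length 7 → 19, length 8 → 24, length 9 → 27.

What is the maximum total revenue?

Let R[k] be the best obtainable value from length k. For each k, try every first piece i and keep the best of price[i] + R[k−i].
R[1] = 1
R[2] = 4
R[3] = 9
R[4] = 13
R[5] = 16
R[6] = 18  (first piece 3, then R[3]=9)
R[7] = 22  (first piece 3, then R[4]=13)
R[8] = 26  (first piece 4, then R[4]=13)
R[9] = 29  (first piece 4, then R[5]=16)
One optimal cutting: 5 + 4 → 16 + 13 = 29.

29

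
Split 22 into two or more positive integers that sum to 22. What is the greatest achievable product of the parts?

2916

Define P[k] = max over 1≤i<k of i · max(k−i, P[k−i]); the inner max lets the remainder stay uncut if that's better.
P[2] = 1·max(1,0) = 1·1 = 1
P[3] = 1·max(2,1) = 1·2 = 2
P[4] = 2·max(2,1) = 2·2 = 4
P[5] = 2·max(3,2) = 2·3 = 6
P[6] = 3·max(3,2) = 3·3 = 9
P[7] = 2·max(5,6) = 2·6 = 12
P[8] = 2·max(6,9) = 2·9 = 18
P[9] = 3·max(6,9) = 3·9 = 27
P[10] = 2·max(8,18) = 2·18 = 36
P[11] = 2·max(9,27) = 2·27 = 54
P[12] = 3·max(9,27) = 3·27 = 81
P[13] = 2·max(11,54) = 2·54 = 108
P[14] = 2·max(12,81) = 2·81 = 162
P[15] = 3·max(12,81) = 3·81 = 243
P[16] = 2·max(14,162) = 2·162 = 324
P[17] = 2·max(15,243) = 2·243 = 486
P[18] = 3·max(15,243) = 3·243 = 729
P[19] = 2·max(17,486) = 2·486 = 972
P[20] = 2·max(18,729) = 2·729 = 1458
P[21] = 3·max(18,729) = 3·729 = 2187
P[22] = 2·max(20,1458) = 2·1458 = 2916
One optimal split: 3 + 3 + 3 + 3 + 3 + 3 + 2 + 2; product 3·3·3·3·3·3·2·2 = 2916.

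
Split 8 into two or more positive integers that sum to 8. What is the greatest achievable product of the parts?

18

Fill prod[k] for k=2..8: at each k try every first piece i and multiply by the better of (k−i) uncut or prod[k−i].
prod[2] = 1*max(1,0) = 1*1 = 1
prod[3] = max(1*2, 2*1) = 2
prod[4] = max(1*3, 2*2, 3*1) = 4
prod[5] = max(1*4, 2*3, 3*2, 4*1) = 6
prod[6] = max(1*6, 2*4, 3*3, 4*2, 5*1) = 9
prod[7] = max(1*9, 2*6, 3*4, 4*3, 5*2, 6*1) = 12
prod[8] = max(1*12, 2*9, 3*6, …, 6*2, 7*1) = 18
One optimal split: 3 + 3 + 2; product 3*3*2 = 18.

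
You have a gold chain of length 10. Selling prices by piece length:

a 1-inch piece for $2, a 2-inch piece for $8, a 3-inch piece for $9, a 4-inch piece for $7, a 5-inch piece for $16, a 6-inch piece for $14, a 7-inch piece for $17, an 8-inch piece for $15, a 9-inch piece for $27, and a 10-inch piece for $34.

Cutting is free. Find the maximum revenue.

40

Consider every possible first cut. R[k] is the best of p[i]+R[k−i] over all sellable i≤k.
R[1] = 2
R[2] = max(2+2, 8+0) = 8
R[3] = max(2+8, 8+2, 9+0) = 10
R[4] = max(2+10, 8+8, 9+2, 7+0) = 16
R[5] = max(2+16, 8+10, 9+8, 7+2, 16+0) = 18
R[6] = max(2+18, 8+16, 9+10, 7+8, 16+2, 14+0) = 24
R[7] = max(2+24, 8+18, 9+16, …, 14+2, 17+0) = 26
R[8] = max(2+26, 8+24, 9+18, …, 17+2, 15+0) = 32
R[9] = max(2+32, 8+26, 9+24, …, 15+2, 27+0) = 34
R[10] = max(2+34, 8+32, 9+26, …, 27+2, 34+0) = 40
One optimal cutting: 2 + 2 + 2 + 2 + 2 → $8 + $8 + $8 + $8 + $8 = $40.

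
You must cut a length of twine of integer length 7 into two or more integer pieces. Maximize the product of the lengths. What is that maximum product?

12

Define P[k] = max over 1≤i<k of i · max(k−i, P[k−i]); the inner max lets the remainder stay uncut if that's better.
P[2] = 1*max(1,0) = 1*1 = 1
P[3] = 1*max(2,1) = 1*2 = 2
P[4] = 2*max(2,1) = 2*2 = 4
P[5] = 2*max(3,2) = 2*3 = 6
P[6] = 3*max(3,2) = 3*3 = 9
P[7] = 2*max(5,6) = 2*6 = 12
One optimal split: 3 + 2 + 2; product 3*2*2 = 12.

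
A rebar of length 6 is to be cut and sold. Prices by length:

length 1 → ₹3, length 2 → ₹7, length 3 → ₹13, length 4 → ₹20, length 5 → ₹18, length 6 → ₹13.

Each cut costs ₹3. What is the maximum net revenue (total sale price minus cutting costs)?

Consider every possible first cut. net[k] is the best of p[i]+net[k−i] over all sellable i≤k, charging 3 whenever i<k.
net[1] = 3
net[2] = 7
net[3] = 13
net[4] = 20
net[5] = 20  (first piece 1, then net[4]=20)
net[6] = 24  (first piece 2, then net[4]=20)
One optimal plan: pieces 4 + 2 (1 cut) → ₹27 − ₹3 = ₹24.

24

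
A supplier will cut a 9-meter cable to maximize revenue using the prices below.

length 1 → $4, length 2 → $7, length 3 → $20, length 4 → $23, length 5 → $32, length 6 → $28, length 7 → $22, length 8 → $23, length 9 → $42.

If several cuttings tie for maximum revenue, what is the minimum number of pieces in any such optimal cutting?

Let r[k] be the best obtainable value from length k. For each k, try every first piece i and keep the best of price[i] + r[k−i].
r[1] = 4
r[2] = max(4+4, 7+0) = 8
r[3] = max(4+8, 7+4, 20+0) = 20
r[4] = max(4+20, 7+8, 20+4, 23+0) = 24
r[5] = max(4+24, 7+20, 20+8, 23+4, 32+0) = 32
r[6] = max(4+32, 7+24, 20+20, 23+8, 32+4, 28+0) = 40
r[7] = max(4+40, 7+32, 20+24, …, 28+4, 22+0) = 44
r[8] = max(4+44, 7+40, 20+32, …, 22+4, 23+0) = 52
r[9] = max(4+52, 7+44, 20+40, …, 23+4, 42+0) = 60
Maximum revenue is $60.
Now minimize piece count subject to staying optimal: for each k, pieces[k] = 1 + min over i with p[i]+r[k−i]=r[k] of pieces[k−i].
pieces[6] = 2
pieces[7] = 3
pieces[8] = 2
pieces[9] = 3

3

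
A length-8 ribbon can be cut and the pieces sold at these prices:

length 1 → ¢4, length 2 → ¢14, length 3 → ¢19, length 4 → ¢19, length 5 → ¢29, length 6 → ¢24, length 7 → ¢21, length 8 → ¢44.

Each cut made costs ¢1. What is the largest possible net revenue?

Let v[k] be the best obtainable value from length k. For each k, try every first piece i and keep the best of price[i] + v[k−i] minus the 1 cut fee when i<k.
v[1] = 4
v[2] = 14
v[3] = 19
v[4] = 27  (first piece 2, then v[2]=14)
v[5] = 32  (first piece 2, then v[3]=19)
v[6] = 40  (first piece 2, then v[4]=27)
v[7] = 45  (first piece 2, then v[5]=32)
v[8] = 53  (first piece 2, then v[6]=40)
One optimal plan: pieces 2 + 2 + 2 + 2 (3 cuts) → ¢56 − ¢3 = ¢53.

53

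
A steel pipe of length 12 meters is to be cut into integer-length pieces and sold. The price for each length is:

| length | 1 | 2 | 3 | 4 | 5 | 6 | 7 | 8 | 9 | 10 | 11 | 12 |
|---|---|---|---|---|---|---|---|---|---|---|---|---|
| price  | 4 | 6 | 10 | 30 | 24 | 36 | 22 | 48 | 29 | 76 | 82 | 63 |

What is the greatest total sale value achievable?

90

Let r[k] be the best obtainable value from length k. For each k, try every first piece i and keep the best of price[i] + r[k−i].
r[1] = 4
r[2] = max(4+4, 6+0) = 8
r[3] = max(4+8, 6+4, 10+0) = 12
r[4] = max(4+12, 6+8, 10+4, 30+0) = 30
r[5] = max(4+30, 6+12, 10+8, 30+4, 24+0) = 34
r[6] = max(4+34, 6+30, 10+12, 30+8, 24+4, 36+0) = 38
r[7] = max(4+38, 6+34, 10+30, …, 36+4, 22+0) = 42
r[8] = max(4+42, 6+38, 10+34, …, 22+4, 48+0) = 60
r[9] = max(4+60, 6+42, 10+38, …, 48+4, 29+0) = 64
r[10] = max(4+64, 6+60, 10+42, …, 29+4, 76+0) = 76
r[11] = max(4+76, 6+64, 10+60, …, 76+4, 82+0) = 82
r[12] = max(4+82, 6+76, 10+64, …, 82+4, 63+0) = 90
One optimal cutting: 4 + 4 + 4 → $30 + $30 + $30 = $90.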